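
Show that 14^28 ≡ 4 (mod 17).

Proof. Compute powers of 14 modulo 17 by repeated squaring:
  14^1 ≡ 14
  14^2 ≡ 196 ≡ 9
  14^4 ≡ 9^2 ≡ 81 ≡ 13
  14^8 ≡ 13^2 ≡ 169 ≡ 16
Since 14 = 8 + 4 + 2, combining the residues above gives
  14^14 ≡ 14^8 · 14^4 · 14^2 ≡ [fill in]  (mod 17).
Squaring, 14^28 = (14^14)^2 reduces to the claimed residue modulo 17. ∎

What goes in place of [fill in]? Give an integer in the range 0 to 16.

2

Multiply the listed residues: 16 · 13 · 9 = 208 → 1872.
Reducing modulo 17: 1872 = 110·17 + 2, so 14^14 ≡ 2.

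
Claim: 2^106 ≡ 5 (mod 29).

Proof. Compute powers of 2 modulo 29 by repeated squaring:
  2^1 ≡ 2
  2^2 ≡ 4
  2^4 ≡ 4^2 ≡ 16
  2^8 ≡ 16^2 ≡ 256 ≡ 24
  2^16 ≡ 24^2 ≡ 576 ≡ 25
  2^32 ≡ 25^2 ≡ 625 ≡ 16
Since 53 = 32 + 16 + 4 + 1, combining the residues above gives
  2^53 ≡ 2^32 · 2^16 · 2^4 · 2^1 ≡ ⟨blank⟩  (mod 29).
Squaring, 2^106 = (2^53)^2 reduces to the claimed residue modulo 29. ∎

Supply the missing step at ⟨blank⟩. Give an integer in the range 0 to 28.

2^32 · 2^16 · 2^4 · 2^1 ≡ 16 · 25 · 16 · 2 = 12800.
12800 mod 29 = 11, so 2^53 ≡ 11 (mod 29).

11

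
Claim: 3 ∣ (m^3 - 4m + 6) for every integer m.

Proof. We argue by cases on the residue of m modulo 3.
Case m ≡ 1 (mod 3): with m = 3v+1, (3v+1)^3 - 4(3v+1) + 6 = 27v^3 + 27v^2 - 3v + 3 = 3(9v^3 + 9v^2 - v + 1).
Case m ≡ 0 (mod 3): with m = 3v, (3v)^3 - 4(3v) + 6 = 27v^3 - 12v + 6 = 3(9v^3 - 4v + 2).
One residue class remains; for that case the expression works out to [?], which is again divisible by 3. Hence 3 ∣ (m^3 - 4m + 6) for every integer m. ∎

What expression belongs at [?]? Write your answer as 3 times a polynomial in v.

3(9v^3 + 18v^2 + 8v + 2)

The residues treated are {1, 0}, so the missing case is m ≡ 2 (mod 3); write m = 3v+2.
Then (3v+2)^3 - 4(3v+2) + 6 = 27v^3 + 54v^2 + 24v + 6 = 3(9v^3 + 18v^2 + 8v + 2).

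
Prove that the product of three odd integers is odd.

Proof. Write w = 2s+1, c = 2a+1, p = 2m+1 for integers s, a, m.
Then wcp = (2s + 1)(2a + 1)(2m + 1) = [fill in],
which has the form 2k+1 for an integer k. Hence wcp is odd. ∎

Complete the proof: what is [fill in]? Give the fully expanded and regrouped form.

(2s + 1)(2a + 1)(2m + 1) = 8ams + 4am + 4as + 2a + 4ms + 2m + 2s + 1
= 2(4ams + 2am + 2as + a + 2ms + m + s) + 1.
Since 4ams + 2am + 2as + a + 2ms + m + s is an integer, the product is of the form 2k+1 for an integer k.

2(4ams + 2am + 2as + a + 2ms + m + s) + 1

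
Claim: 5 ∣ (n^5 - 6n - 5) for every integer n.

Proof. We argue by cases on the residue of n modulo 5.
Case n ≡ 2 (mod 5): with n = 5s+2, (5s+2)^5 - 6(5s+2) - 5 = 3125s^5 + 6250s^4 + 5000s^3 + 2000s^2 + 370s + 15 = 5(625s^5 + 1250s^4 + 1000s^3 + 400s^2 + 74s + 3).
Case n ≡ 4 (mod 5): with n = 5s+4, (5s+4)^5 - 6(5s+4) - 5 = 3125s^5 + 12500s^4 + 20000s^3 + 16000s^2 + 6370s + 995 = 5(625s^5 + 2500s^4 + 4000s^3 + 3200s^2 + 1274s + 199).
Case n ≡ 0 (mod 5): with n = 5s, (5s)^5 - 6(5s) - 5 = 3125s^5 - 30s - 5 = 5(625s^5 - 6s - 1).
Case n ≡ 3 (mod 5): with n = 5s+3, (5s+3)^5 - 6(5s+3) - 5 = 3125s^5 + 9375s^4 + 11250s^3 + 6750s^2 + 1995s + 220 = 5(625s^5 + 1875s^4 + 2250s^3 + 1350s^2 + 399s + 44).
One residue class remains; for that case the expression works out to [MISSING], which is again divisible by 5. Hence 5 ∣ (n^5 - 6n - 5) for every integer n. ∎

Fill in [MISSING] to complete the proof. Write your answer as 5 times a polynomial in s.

The residues treated are {2, 4, 0, 3}, so the missing case is n ≡ 1 (mod 5); write n = 5s+1.
Then (5s+1)^5 - 6(5s+1) - 5 = 3125s^5 + 3125s^4 + 1250s^3 + 250s^2 - 5s - 10 = 5(625s^5 + 625s^4 + 250s^3 + 50s^2 - s - 2).

5(625s^5 + 625s^4 + 250s^3 + 50s^2 - s - 2)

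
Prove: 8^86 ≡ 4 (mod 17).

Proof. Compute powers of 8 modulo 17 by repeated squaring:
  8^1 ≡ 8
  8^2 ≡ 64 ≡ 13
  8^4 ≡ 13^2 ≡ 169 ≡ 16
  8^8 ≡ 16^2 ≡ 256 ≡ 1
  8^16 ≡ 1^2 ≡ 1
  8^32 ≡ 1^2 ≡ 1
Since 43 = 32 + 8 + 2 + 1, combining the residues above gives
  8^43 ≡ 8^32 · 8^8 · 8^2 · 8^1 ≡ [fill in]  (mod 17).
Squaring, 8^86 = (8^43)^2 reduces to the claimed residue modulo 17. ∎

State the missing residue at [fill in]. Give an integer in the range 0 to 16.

8^32 · 8^8 · 8^2 · 8^1 ≡ 1 · 1 · 13 · 8 = 104.
104 mod 17 = 2, so 8^43 ≡ 2 (mod 17).

2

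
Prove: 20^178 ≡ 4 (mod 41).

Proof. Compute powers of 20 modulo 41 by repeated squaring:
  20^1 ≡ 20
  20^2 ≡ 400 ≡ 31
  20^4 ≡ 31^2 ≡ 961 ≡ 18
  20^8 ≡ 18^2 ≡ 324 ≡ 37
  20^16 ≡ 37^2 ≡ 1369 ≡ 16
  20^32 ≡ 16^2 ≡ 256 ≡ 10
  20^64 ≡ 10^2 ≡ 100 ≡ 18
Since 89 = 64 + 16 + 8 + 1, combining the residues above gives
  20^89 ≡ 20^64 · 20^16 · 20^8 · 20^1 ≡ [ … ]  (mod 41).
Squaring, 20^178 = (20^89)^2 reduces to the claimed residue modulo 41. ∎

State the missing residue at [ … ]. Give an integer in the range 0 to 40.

Multiply the listed residues: 18 · 16 · 37 · 20 = 288 → 10656 → 213120.
Reducing modulo 41: 213120 = 5198·41 + 2, so 20^89 ≡ 2.

2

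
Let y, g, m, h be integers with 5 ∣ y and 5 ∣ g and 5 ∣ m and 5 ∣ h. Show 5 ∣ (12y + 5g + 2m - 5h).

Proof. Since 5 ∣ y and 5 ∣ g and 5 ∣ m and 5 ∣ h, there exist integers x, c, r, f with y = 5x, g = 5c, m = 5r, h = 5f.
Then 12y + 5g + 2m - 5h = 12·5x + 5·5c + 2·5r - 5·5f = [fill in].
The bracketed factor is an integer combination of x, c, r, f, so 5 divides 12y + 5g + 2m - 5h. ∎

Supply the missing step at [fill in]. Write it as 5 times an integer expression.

Each term has a factor of 5: 12·5x + 5·5c + 2·5r - 5·5f = 5·(5c - 5f + 2r + 12x).
Since 5c - 5f + 2r + 12x is an integer, 5 ∣ (12y + 5g + 2m - 5h).

5(5c - 5f + 2r + 12x)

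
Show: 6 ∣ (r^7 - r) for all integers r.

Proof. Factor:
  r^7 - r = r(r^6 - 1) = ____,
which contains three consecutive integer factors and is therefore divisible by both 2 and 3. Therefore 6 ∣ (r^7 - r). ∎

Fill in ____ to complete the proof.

r^6 - 1 = (r^2 - 1)(r^4 + r^2 + 1), and r^2 - 1 = (r-1)(r+1).
So r(r^6 - 1) = (r - 1)r(r + 1)(r^4 + r^2 + 1).

(r - 1)r(r + 1)(r^4 + r^2 + 1)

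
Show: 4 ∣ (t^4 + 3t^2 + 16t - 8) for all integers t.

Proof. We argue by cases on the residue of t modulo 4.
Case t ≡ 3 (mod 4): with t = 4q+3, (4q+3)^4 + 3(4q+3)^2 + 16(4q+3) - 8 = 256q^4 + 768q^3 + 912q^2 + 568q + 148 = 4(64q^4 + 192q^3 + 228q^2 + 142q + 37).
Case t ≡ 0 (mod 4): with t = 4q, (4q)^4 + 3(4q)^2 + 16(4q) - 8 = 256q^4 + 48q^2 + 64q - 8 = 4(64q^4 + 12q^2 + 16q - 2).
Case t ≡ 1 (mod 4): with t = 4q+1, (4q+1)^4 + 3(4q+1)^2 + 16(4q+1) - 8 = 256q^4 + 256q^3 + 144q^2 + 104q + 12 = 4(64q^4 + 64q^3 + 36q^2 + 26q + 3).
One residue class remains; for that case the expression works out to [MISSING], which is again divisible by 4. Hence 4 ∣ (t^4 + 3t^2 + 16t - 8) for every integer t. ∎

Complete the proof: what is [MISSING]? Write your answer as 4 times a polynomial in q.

4(64q^4 + 128q^3 + 108q^2 + 60q + 13)

The residues treated are {3, 0, 1}, so the missing case is t ≡ 2 (mod 4); write t = 4q+2.
Then (4q+2)^4 + 3(4q+2)^2 + 16(4q+2) - 8 = 256q^4 + 512q^3 + 432q^2 + 240q + 52 = 4(64q^4 + 128q^3 + 108q^2 + 60q + 13).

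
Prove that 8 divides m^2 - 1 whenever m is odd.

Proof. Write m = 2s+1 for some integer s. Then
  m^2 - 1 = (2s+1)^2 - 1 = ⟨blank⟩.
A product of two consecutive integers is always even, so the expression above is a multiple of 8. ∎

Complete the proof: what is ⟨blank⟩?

4s(s + 1)

(2s+1)^2 - 1 = 4s^2 + 4s + 1 - 1 = 4s^2 + 4s = 4s(s+1).
Since s and s+1 are consecutive, s(s+1) is even, and 4·(even) is a multiple of 8.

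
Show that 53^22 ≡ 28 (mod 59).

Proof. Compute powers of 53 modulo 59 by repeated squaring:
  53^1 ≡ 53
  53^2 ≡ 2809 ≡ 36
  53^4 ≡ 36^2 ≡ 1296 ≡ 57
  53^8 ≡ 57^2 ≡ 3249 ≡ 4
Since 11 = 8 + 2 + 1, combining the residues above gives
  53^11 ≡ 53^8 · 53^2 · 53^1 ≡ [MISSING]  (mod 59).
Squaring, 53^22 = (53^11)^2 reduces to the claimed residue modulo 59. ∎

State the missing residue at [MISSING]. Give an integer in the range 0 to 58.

Multiply the listed residues: 4 · 36 · 53 = 144 → 7632.
Reducing modulo 59: 7632 = 129·59 + 21, so 53^11 ≡ 21.

21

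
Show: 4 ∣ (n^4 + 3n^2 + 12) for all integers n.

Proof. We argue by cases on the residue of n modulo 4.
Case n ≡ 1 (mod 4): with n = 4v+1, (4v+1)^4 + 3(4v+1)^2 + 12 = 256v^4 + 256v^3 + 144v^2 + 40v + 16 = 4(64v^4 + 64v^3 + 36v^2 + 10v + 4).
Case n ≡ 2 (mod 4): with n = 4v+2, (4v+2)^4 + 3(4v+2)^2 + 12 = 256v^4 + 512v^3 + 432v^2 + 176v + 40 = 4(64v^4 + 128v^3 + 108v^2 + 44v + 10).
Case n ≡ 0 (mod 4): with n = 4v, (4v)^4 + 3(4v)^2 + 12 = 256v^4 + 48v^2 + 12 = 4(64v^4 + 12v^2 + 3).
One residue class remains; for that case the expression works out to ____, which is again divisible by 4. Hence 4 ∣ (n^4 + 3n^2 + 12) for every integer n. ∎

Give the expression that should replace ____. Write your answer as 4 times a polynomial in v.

4(64v^4 + 192v^3 + 228v^2 + 126v + 30)

The residues treated are {1, 2, 0}, so the missing case is n ≡ 3 (mod 4); write n = 4v+3.
Then (4v+3)^4 + 3(4v+3)^2 + 12 = 256v^4 + 768v^3 + 912v^2 + 504v + 120 = 4(64v^4 + 192v^3 + 228v^2 + 126v + 30).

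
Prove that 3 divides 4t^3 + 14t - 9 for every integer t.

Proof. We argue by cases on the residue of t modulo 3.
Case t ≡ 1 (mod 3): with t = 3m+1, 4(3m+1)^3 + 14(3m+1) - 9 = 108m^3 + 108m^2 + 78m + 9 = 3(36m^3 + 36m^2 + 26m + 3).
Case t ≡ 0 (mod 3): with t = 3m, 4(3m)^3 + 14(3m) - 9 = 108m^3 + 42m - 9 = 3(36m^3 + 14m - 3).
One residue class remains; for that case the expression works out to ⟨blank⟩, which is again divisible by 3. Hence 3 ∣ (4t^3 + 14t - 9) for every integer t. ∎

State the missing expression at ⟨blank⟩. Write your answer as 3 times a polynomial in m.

Only t ≡ 2 (mod 3) is unaccounted for. Put t = 3m+2:
4(3m+2)^3 + 14(3m+2) - 9 expands to 108m^3 + 216m^2 + 186m + 51,
and factoring out 3 leaves 3(36m^3 + 72m^2 + 62m + 17).

3(36m^3 + 72m^2 + 62m + 17)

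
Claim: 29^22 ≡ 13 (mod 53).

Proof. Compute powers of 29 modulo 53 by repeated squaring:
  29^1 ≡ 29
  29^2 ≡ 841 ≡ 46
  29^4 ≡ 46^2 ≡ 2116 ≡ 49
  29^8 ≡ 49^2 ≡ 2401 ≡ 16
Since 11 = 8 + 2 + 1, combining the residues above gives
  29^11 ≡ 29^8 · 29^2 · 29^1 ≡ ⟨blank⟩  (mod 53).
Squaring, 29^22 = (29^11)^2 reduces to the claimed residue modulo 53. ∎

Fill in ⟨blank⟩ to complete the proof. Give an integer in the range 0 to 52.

38

29^8 · 29^2 · 29^1 ≡ 16 · 46 · 29 = 21344.
21344 mod 53 = 38, so 29^11 ≡ 38 (mod 53).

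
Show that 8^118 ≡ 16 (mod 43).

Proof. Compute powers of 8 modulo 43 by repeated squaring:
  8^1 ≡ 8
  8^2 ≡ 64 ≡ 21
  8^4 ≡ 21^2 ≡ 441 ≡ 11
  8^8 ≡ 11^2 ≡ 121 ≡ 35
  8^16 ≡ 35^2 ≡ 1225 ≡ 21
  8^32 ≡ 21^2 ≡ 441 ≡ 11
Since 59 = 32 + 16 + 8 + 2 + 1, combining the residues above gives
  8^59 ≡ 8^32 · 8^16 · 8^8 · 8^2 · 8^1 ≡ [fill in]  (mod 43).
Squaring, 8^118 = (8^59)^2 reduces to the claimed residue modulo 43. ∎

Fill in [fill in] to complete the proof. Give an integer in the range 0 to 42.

39

8^32 · 8^16 · 8^8 · 8^2 · 8^1 ≡ 11 · 21 · 35 · 21 · 8 = 1358280.
1358280 mod 43 = 39, so 8^59 ≡ 39 (mod 43).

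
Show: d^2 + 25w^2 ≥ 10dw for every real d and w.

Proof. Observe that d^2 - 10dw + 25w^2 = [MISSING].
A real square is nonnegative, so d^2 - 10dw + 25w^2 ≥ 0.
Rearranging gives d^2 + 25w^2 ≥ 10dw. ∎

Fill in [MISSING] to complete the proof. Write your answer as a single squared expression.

d^2 - 10dw + 25w^2 is a perfect-square trinomial: the outer terms are (d)^2 and (5w)^2, and the cross term is -2·d·5w.
So d^2 - 10dw + 25w^2 = (d - 5w)^2 ≥ 0.

(d - 5w)^2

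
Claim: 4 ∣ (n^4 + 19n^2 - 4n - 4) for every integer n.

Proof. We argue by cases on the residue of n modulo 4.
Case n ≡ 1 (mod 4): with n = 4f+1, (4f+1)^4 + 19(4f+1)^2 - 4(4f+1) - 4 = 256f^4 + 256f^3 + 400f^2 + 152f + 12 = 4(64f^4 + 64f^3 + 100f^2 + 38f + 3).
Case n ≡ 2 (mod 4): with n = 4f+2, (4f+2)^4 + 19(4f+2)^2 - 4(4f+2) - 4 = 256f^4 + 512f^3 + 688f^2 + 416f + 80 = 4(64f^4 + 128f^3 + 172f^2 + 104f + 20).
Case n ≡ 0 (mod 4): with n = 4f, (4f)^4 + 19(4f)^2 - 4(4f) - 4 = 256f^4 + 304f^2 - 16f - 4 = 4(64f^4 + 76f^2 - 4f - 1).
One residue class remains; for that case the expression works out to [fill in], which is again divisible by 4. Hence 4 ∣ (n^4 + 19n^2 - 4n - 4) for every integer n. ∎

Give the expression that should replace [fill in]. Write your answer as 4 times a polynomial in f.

4(64f^4 + 192f^3 + 292f^2 + 218f + 59)

The residues treated are {1, 2, 0}, so the missing case is n ≡ 3 (mod 4); write n = 4f+3.
Then (4f+3)^4 + 19(4f+3)^2 - 4(4f+3) - 4 = 256f^4 + 768f^3 + 1168f^2 + 872f + 236 = 4(64f^4 + 192f^3 + 292f^2 + 218f + 59).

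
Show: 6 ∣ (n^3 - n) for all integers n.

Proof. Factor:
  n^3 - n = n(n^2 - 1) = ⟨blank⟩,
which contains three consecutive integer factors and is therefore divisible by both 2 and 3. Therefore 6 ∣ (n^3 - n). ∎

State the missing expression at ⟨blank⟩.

(n - 1)n(n + 1)

n(n^2 - 1) = n(n - 1)(n + 1) = (n - 1)n(n + 1).
These three factors are consecutive integers, so their product is divisible by 6.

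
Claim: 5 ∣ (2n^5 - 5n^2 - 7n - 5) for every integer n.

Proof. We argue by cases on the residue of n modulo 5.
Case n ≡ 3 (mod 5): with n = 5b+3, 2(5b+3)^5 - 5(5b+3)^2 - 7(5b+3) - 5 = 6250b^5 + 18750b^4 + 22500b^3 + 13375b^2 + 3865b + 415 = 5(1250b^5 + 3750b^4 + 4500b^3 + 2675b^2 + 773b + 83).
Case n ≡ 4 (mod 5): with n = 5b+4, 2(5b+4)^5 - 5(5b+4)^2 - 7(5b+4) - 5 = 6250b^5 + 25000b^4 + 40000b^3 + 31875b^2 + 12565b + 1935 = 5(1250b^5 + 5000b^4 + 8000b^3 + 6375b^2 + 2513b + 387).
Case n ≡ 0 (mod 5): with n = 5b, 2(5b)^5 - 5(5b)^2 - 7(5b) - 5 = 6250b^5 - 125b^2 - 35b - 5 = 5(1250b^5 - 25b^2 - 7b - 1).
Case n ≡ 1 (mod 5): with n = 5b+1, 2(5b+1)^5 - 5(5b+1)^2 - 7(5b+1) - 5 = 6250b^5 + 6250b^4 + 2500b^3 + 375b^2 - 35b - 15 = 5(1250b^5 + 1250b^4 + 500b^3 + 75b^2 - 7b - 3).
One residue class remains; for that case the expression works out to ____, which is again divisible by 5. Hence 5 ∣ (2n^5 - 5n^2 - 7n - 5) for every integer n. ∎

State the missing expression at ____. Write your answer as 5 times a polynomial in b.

The residues treated are {3, 4, 0, 1}, so the missing case is n ≡ 2 (mod 5); write n = 5b+2.
Then 2(5b+2)^5 - 5(5b+2)^2 - 7(5b+2) - 5 = 6250b^5 + 12500b^4 + 10000b^3 + 3875b^2 + 665b + 25 = 5(1250b^5 + 2500b^4 + 2000b^3 + 775b^2 + 133b + 5).

5(1250b^5 + 2500b^4 + 2000b^3 + 775b^2 + 133b + 5)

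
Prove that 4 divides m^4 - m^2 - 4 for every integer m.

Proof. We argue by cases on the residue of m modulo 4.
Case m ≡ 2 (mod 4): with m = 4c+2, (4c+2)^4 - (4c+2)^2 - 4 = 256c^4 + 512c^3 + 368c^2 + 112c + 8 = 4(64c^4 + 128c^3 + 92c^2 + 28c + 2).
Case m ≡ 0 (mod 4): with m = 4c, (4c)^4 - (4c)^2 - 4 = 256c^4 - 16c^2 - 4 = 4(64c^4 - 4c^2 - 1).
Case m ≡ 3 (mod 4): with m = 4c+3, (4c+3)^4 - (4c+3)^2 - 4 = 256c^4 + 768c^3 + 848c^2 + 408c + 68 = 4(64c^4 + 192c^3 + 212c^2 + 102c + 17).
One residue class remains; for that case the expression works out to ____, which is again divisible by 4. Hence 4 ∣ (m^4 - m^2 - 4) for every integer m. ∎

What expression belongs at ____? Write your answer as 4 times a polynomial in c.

Only m ≡ 1 (mod 4) is unaccounted for. Put m = 4c+1:
(4c+1)^4 - (4c+1)^2 - 4 expands to 256c^4 + 256c^3 + 80c^2 + 8c - 4,
and factoring out 4 leaves 4(64c^4 + 64c^3 + 20c^2 + 2c - 1).

4(64c^4 + 64c^3 + 20c^2 + 2c - 1)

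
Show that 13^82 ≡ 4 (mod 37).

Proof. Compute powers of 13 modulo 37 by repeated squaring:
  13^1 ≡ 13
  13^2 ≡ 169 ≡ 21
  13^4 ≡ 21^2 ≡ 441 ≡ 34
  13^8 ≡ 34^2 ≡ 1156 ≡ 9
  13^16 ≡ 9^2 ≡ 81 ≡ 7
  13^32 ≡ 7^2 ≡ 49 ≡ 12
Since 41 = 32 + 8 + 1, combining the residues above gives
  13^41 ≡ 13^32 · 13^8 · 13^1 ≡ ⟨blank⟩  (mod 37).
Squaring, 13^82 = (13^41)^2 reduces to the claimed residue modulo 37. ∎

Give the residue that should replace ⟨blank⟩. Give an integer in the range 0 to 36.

Multiply the listed residues: 12 · 9 · 13 = 108 → 1404.
Reducing modulo 37: 1404 = 37·37 + 35, so 13^41 ≡ 35.

35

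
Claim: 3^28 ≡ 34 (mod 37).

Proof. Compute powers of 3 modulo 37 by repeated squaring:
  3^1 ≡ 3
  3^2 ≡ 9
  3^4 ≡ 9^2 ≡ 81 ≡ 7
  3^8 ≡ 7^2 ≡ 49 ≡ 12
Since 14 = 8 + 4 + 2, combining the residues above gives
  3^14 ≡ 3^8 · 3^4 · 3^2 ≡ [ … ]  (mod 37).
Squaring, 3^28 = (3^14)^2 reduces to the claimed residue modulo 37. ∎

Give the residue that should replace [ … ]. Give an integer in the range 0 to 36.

3^8 · 3^4 · 3^2 ≡ 12 · 7 · 9 = 756.
756 mod 37 = 16, so 3^14 ≡ 16 (mod 37).

16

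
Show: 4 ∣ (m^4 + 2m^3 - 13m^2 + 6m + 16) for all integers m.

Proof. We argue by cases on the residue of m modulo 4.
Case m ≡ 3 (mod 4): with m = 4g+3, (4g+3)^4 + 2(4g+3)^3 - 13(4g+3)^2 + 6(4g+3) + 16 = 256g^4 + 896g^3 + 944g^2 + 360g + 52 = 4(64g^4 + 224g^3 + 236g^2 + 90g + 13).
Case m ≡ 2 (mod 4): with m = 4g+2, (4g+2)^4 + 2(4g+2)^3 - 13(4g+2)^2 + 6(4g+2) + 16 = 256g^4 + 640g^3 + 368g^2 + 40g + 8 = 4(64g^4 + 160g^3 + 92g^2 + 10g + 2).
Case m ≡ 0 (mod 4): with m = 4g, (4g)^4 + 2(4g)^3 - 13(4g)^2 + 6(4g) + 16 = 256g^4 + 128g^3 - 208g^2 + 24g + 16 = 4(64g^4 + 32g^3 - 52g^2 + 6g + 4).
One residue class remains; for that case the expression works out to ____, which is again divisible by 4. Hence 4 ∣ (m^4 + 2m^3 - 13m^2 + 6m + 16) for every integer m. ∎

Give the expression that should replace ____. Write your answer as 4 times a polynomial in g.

Only m ≡ 1 (mod 4) is unaccounted for. Put m = 4g+1:
(4g+1)^4 + 2(4g+1)^3 - 13(4g+1)^2 + 6(4g+1) + 16 expands to 256g^4 + 384g^3 - 16g^2 - 40g + 12,
and factoring out 4 leaves 4(64g^4 + 96g^3 - 4g^2 - 10g + 3).

4(64g^4 + 96g^3 - 4g^2 - 10g + 3)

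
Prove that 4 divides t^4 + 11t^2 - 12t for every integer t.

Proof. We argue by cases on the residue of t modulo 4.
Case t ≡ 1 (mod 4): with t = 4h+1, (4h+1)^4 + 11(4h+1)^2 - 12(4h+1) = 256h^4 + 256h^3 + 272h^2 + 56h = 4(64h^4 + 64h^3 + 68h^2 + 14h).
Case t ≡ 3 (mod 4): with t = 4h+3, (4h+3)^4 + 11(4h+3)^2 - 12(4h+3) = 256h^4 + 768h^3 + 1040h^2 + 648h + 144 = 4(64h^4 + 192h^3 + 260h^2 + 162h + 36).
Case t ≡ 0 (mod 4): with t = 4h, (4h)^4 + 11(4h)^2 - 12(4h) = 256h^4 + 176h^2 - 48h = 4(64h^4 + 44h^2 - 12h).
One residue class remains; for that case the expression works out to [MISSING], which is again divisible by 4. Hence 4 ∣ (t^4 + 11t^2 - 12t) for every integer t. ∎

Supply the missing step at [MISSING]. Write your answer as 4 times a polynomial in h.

4(64h^4 + 128h^3 + 140h^2 + 64h + 9)

The residues treated are {1, 3, 0}, so the missing case is t ≡ 2 (mod 4); write t = 4h+2.
Then (4h+2)^4 + 11(4h+2)^2 - 12(4h+2) = 256h^4 + 512h^3 + 560h^2 + 256h + 36 = 4(64h^4 + 128h^3 + 140h^2 + 64h + 9).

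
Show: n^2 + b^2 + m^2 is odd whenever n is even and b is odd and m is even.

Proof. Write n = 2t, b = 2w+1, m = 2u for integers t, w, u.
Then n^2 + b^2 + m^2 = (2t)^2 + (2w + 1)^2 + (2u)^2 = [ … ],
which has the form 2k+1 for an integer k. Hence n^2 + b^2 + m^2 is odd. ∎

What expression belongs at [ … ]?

(2t)^2 + (2w + 1)^2 + (2u)^2 = 4t^2 + 4u^2 + 4w^2 + 4w + 1
= 2(2t^2 + 2u^2 + 2w^2 + 2w) + 1.
Since 2t^2 + 2u^2 + 2w^2 + 2w is an integer, the sum of squares is of the form 2k+1 for an integer k.

2(2t^2 + 2u^2 + 2w^2 + 2w) + 1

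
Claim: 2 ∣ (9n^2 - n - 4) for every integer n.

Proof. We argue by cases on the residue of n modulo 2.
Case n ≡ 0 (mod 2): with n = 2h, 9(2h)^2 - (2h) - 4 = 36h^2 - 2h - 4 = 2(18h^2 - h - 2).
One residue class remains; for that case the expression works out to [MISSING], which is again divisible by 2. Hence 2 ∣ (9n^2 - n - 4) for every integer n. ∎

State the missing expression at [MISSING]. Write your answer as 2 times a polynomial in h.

Only n ≡ 1 (mod 2) is unaccounted for. Put n = 2h+1:
9(2h+1)^2 - (2h+1) - 4 expands to 36h^2 + 34h + 4,
and factoring out 2 leaves 2(18h^2 + 17h + 2).

2(18h^2 + 17h + 2)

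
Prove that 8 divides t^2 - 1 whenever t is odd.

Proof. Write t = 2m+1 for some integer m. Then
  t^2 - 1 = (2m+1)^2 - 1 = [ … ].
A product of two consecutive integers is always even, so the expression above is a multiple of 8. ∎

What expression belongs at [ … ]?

4m(m + 1)

(2m+1)^2 - 1 = 4m^2 + 4m + 1 - 1 = 4m^2 + 4m = 4m(m+1).
Since m and m+1 are consecutive, m(m+1) is even, and 4·(even) is a multiple of 8.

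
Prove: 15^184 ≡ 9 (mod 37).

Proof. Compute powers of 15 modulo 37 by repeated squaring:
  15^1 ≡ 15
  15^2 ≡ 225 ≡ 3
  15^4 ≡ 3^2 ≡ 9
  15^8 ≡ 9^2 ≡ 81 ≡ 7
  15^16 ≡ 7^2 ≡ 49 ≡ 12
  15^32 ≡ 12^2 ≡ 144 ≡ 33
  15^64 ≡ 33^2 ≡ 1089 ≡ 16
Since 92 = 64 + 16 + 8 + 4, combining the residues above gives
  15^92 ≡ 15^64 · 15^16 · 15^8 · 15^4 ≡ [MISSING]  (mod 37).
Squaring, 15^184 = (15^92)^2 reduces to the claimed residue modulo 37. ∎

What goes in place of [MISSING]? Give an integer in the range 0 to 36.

Multiply the listed residues: 16 · 12 · 7 · 9 = 192 → 1344 → 12096.
Reducing modulo 37: 12096 = 326·37 + 34, so 15^92 ≡ 34.

34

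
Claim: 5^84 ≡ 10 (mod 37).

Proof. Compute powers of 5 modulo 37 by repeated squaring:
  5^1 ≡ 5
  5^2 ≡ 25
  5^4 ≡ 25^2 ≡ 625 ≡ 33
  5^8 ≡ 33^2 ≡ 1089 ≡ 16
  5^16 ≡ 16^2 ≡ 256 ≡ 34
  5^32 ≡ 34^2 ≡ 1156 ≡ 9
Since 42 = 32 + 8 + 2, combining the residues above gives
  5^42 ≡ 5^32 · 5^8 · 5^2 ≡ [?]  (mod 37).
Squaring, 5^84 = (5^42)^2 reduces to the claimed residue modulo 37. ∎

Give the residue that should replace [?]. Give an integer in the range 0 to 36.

11

5^32 · 5^8 · 5^2 ≡ 9 · 16 · 25 = 3600.
3600 mod 37 = 11, so 5^42 ≡ 11 (mod 37).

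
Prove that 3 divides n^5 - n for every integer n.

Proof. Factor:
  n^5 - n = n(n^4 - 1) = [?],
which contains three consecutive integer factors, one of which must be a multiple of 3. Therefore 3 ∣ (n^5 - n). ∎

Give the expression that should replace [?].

(n - 1)n(n + 1)(n^2 + 1)

n^4 - 1 = (n^2 - 1)(n^2 + 1), and n^2 - 1 = (n-1)(n+1).
So n(n^4 - 1) = (n - 1)n(n + 1)(n^2 + 1).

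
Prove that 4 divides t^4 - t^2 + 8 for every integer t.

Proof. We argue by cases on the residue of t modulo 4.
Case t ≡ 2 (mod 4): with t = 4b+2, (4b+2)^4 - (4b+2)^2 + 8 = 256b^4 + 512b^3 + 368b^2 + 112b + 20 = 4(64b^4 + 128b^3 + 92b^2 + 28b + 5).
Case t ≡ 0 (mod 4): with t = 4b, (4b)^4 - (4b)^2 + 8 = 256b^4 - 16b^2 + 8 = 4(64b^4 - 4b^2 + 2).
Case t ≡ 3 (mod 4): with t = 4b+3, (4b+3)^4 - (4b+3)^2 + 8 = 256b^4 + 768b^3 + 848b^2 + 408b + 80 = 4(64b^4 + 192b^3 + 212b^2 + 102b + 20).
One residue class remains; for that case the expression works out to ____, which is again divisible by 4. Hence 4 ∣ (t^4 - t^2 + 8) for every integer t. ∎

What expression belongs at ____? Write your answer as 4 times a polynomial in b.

4(64b^4 + 64b^3 + 20b^2 + 2b + 2)

Only t ≡ 1 (mod 4) is unaccounted for. Put t = 4b+1:
(4b+1)^4 - (4b+1)^2 + 8 expands to 256b^4 + 256b^3 + 80b^2 + 8b + 8,
and factoring out 4 leaves 4(64b^4 + 64b^3 + 20b^2 + 2b + 2).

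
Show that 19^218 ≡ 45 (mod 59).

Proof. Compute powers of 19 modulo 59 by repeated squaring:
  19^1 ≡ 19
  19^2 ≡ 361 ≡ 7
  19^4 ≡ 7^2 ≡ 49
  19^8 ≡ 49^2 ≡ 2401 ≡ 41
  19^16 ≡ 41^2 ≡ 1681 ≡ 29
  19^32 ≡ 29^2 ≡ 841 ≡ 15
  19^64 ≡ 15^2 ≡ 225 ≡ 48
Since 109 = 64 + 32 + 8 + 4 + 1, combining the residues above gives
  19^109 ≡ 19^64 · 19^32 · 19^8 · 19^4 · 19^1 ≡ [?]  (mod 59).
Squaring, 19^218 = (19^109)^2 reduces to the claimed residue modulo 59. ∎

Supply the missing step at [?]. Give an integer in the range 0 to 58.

35

19^64 · 19^32 · 19^8 · 19^4 · 19^1 ≡ 48 · 15 · 41 · 49 · 19 = 27483120.
27483120 mod 59 = 35, so 19^109 ≡ 35 (mod 59).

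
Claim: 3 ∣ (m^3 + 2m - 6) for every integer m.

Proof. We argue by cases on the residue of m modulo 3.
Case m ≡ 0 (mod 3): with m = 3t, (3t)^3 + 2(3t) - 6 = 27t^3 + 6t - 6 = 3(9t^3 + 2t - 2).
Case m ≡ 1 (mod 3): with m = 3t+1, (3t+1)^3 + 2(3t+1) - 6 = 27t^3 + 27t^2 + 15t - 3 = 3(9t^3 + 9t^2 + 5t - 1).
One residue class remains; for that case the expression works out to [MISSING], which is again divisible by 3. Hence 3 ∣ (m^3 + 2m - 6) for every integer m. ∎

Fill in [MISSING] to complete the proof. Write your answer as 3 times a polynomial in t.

The residues treated are {0, 1}, so the missing case is m ≡ 2 (mod 3); write m = 3t+2.
Then (3t+2)^3 + 2(3t+2) - 6 = 27t^3 + 54t^2 + 42t + 6 = 3(9t^3 + 18t^2 + 14t + 2).

3(9t^3 + 18t^2 + 14t + 2)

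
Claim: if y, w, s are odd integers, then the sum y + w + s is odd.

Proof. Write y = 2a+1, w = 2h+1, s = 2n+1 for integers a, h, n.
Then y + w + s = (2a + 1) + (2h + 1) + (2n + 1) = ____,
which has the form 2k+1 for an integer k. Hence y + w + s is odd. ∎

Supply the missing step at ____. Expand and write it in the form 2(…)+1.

(2a + 1) + (2h + 1) + (2n + 1) = 2a + 2h + 2n + 3
= 2(a + h + n + 1) + 1.
Since a + h + n + 1 is an integer, the sum is of the form 2k+1 for an integer k.

2(a + h + n + 1) + 1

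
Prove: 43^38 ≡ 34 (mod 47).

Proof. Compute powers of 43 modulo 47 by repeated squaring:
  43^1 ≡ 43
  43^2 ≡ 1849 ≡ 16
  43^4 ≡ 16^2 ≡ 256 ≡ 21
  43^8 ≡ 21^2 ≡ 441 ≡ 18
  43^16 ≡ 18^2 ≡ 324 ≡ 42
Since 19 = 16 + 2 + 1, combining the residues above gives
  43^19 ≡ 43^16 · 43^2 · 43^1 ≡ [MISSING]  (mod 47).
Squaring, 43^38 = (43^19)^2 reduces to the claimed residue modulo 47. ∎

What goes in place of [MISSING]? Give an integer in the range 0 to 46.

38

Multiply the listed residues: 42 · 16 · 43 = 672 → 28896.
Reducing modulo 47: 28896 = 614·47 + 38, so 43^19 ≡ 38.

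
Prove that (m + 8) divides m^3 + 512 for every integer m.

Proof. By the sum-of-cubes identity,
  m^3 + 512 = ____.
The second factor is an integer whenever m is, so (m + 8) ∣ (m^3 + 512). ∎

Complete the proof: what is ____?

a^3 + b^3 = (a + b)(a^2 - ab + b^2). With a = m, b = 8:
m^3 + 512 = (m + 8)(m^2 - 8m + 64).

(m + 8)(m^2 - 8m + 64)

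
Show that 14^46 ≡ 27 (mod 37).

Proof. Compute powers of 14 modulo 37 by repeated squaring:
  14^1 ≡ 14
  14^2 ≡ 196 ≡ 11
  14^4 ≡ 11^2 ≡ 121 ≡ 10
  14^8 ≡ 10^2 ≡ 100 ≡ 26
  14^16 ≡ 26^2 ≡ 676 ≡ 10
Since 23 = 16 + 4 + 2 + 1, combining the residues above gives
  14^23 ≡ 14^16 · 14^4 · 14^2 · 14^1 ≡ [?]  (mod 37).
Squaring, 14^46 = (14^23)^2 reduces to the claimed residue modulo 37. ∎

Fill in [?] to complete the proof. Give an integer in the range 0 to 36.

Multiply the listed residues: 10 · 10 · 11 · 14 = 100 → 1100 → 15400.
Reducing modulo 37: 15400 = 416·37 + 8, so 14^23 ≡ 8.

8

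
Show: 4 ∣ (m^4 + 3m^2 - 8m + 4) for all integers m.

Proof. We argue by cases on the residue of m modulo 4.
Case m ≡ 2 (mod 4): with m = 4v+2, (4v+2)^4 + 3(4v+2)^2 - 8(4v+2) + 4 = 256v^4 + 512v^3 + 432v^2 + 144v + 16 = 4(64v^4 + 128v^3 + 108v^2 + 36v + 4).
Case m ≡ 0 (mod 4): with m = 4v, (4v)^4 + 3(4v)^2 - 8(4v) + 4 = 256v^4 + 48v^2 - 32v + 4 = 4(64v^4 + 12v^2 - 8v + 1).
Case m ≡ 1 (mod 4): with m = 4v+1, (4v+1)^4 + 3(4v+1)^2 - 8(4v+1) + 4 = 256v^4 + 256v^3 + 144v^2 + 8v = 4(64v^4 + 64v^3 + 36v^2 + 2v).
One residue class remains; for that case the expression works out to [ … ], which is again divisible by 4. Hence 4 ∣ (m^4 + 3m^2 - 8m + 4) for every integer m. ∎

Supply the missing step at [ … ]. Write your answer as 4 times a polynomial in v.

4(64v^4 + 192v^3 + 228v^2 + 118v + 22)

The residues treated are {2, 0, 1}, so the missing case is m ≡ 3 (mod 4); write m = 4v+3.
Then (4v+3)^4 + 3(4v+3)^2 - 8(4v+3) + 4 = 256v^4 + 768v^3 + 912v^2 + 472v + 88 = 4(64v^4 + 192v^3 + 228v^2 + 118v + 22).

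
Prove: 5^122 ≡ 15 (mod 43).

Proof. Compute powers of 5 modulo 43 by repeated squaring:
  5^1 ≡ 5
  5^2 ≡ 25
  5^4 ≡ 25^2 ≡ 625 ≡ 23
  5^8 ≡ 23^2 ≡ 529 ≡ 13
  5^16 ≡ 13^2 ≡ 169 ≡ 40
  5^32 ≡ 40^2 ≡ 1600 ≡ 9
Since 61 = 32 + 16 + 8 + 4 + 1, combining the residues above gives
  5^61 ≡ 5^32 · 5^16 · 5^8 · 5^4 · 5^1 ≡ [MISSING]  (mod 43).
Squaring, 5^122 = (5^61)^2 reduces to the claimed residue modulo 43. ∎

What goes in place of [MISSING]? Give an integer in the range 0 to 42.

12

Multiply the listed residues: 9 · 40 · 13 · 23 · 5 = 360 → 4680 → 107640 → 538200.
Reducing modulo 43: 538200 = 12516·43 + 12, so 5^61 ≡ 12.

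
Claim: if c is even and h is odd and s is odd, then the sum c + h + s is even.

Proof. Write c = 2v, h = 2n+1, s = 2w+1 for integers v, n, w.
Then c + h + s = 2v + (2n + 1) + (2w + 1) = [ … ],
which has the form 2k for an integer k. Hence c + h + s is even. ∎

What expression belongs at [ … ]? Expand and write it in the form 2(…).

2v + (2n + 1) + (2w + 1) = 2n + 2v + 2w + 2
= 2(n + v + w + 1).
Since n + v + w + 1 is an integer, the sum is of the form 2k for an integer k.

2(n + v + w + 1)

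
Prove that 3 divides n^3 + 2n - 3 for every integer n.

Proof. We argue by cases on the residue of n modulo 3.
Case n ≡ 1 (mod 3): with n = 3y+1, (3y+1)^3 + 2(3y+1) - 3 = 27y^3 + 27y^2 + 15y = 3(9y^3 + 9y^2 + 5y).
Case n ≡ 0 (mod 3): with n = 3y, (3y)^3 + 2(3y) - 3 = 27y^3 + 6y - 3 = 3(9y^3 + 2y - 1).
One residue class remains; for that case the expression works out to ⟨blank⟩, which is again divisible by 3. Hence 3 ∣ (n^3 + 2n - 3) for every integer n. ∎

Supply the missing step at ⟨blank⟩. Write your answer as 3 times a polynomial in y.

3(9y^3 + 18y^2 + 14y + 3)

The residues treated are {1, 0}, so the missing case is n ≡ 2 (mod 3); write n = 3y+2.
Then (3y+2)^3 + 2(3y+2) - 3 = 27y^3 + 54y^2 + 42y + 9 = 3(9y^3 + 18y^2 + 14y + 3).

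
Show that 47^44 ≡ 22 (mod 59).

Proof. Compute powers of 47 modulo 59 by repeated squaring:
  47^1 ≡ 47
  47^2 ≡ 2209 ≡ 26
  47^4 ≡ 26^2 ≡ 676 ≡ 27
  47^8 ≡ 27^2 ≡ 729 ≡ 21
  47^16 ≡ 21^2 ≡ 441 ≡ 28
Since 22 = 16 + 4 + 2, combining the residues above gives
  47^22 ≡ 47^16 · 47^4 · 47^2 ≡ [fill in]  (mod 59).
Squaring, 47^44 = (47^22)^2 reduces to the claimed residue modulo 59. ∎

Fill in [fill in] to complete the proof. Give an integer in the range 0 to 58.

Multiply the listed residues: 28 · 27 · 26 = 756 → 19656.
Reducing modulo 59: 19656 = 333·59 + 9, so 47^22 ≡ 9.

9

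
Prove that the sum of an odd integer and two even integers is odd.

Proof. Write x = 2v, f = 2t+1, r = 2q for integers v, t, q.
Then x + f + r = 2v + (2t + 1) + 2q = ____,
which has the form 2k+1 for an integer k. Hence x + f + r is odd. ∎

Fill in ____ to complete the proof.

Expanding: 2v + (2t + 1) + 2q = 2q + 2t + 2v + 1.
Every term except the constant is even, so this is 2(q + t + v) + 1,
and q + t + v ∈ ℤ gives the required form.

2(q + t + v) + 1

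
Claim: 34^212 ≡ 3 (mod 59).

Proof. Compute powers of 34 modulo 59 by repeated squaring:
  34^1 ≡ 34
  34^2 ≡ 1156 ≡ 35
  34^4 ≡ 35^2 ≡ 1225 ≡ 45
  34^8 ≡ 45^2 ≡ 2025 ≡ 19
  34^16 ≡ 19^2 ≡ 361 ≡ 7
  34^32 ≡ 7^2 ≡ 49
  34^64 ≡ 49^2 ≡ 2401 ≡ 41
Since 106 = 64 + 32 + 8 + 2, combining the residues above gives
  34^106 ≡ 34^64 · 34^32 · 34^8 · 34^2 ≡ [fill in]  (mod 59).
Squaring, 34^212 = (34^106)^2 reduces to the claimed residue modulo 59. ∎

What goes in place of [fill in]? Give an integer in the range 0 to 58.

48

34^64 · 34^32 · 34^8 · 34^2 ≡ 41 · 49 · 19 · 35 = 1335985.
1335985 mod 59 = 48, so 34^106 ≡ 48 (mod 59).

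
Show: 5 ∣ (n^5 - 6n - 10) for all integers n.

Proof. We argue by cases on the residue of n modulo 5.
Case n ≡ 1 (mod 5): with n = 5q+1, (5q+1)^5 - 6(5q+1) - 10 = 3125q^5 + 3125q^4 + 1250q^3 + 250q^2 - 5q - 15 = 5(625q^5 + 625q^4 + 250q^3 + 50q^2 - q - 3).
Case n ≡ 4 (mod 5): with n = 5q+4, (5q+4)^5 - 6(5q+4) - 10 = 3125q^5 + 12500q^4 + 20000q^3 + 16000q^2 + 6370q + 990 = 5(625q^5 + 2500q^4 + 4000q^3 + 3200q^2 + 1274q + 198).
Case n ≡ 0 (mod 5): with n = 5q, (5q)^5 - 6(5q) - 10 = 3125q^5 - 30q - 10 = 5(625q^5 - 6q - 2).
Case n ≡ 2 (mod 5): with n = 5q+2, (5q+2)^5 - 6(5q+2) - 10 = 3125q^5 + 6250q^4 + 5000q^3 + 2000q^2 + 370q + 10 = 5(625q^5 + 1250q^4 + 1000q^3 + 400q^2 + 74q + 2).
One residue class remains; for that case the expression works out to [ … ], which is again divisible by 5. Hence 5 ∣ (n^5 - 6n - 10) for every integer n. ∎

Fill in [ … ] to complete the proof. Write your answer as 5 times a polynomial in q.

5(625q^5 + 1875q^4 + 2250q^3 + 1350q^2 + 399q + 43)

Only n ≡ 3 (mod 5) is unaccounted for. Put n = 5q+3:
(5q+3)^5 - 6(5q+3) - 10 expands to 3125q^5 + 9375q^4 + 11250q^3 + 6750q^2 + 1995q + 215,
and factoring out 5 leaves 5(625q^5 + 1875q^4 + 2250q^3 + 1350q^2 + 399q + 43).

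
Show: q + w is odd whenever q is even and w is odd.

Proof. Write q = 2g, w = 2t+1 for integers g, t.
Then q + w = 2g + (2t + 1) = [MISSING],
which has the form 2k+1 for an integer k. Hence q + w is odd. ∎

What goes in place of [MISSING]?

2(g + t) + 1

Expanding: 2g + (2t + 1) = 2g + 2t + 1.
Every term except the constant is even, so this is 2(g + t) + 1,
and g + t ∈ ℤ gives the required form.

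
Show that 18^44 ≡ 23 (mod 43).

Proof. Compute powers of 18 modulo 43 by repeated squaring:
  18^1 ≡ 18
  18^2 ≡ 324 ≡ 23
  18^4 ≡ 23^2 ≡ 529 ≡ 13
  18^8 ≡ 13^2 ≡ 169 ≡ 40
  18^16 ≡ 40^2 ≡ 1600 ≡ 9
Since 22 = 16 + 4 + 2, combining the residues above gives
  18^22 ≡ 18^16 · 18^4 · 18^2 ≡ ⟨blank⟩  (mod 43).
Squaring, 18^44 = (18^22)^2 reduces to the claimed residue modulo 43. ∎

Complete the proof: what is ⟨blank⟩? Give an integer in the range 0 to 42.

25

Multiply the listed residues: 9 · 13 · 23 = 117 → 2691.
Reducing modulo 43: 2691 = 62·43 + 25, so 18^22 ≡ 25.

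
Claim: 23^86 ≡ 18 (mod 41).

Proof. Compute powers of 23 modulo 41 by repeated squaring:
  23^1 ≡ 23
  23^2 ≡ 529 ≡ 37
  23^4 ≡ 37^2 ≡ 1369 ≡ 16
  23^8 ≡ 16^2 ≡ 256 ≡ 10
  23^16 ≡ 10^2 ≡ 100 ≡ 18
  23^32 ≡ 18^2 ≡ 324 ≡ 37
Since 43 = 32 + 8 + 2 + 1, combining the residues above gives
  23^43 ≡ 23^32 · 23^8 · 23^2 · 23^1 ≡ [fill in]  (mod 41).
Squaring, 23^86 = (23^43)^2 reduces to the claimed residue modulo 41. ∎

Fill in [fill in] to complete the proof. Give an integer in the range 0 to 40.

31

23^32 · 23^8 · 23^2 · 23^1 ≡ 37 · 10 · 37 · 23 = 314870.
314870 mod 41 = 31, so 23^43 ≡ 31 (mod 41).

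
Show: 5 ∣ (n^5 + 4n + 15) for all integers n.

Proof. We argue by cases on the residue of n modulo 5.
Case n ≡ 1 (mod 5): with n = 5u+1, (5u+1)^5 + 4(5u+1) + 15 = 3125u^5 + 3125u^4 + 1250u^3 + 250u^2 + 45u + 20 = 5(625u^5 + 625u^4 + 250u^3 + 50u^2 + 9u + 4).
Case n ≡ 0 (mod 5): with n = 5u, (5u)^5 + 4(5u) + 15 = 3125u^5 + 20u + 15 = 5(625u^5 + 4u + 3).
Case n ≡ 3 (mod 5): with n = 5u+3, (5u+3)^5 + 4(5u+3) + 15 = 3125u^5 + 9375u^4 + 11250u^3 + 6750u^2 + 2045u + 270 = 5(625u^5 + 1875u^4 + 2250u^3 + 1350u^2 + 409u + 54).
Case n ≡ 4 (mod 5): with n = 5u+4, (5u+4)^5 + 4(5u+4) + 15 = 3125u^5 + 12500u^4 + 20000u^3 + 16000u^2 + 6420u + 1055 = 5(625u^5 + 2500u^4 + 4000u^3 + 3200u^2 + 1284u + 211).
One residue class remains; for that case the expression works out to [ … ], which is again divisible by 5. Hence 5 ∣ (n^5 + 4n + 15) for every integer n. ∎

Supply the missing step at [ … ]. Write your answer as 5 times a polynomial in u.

5(625u^5 + 1250u^4 + 1000u^3 + 400u^2 + 84u + 11)

Only n ≡ 2 (mod 5) is unaccounted for. Put n = 5u+2:
(5u+2)^5 + 4(5u+2) + 15 expands to 3125u^5 + 6250u^4 + 5000u^3 + 2000u^2 + 420u + 55,
and factoring out 5 leaves 5(625u^5 + 1250u^4 + 1000u^3 + 400u^2 + 84u + 11).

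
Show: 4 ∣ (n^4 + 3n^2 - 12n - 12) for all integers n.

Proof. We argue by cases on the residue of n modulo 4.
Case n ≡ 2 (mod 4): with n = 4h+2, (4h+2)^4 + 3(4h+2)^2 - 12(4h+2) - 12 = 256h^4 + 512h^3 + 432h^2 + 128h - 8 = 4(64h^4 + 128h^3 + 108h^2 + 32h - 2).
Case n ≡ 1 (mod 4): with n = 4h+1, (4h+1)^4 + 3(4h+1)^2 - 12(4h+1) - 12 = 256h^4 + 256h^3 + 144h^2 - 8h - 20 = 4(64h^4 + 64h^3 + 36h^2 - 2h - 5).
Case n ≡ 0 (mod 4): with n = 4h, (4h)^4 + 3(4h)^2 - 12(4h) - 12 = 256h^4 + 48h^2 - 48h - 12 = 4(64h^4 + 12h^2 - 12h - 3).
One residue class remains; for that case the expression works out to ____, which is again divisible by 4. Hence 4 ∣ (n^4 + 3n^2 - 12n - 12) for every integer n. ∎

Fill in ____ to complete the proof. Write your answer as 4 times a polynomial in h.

Only n ≡ 3 (mod 4) is unaccounted for. Put n = 4h+3:
(4h+3)^4 + 3(4h+3)^2 - 12(4h+3) - 12 expands to 256h^4 + 768h^3 + 912h^2 + 456h + 60,
and factoring out 4 leaves 4(64h^4 + 192h^3 + 228h^2 + 114h + 15).

4(64h^4 + 192h^3 + 228h^2 + 114h + 15)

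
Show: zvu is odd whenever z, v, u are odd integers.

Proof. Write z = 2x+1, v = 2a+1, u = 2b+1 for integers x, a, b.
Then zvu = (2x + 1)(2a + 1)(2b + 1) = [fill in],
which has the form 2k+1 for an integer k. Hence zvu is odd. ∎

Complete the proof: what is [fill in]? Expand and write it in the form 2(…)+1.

(2x + 1)(2a + 1)(2b + 1) = 8abx + 4ab + 4ax + 2a + 4bx + 2b + 2x + 1
= 2(4abx + 2ab + 2ax + a + 2bx + b + x) + 1.
Since 4abx + 2ab + 2ax + a + 2bx + b + x is an integer, the product is of the form 2k+1 for an integer k.

2(4abx + 2ab + 2ax + a + 2bx + b + x) + 1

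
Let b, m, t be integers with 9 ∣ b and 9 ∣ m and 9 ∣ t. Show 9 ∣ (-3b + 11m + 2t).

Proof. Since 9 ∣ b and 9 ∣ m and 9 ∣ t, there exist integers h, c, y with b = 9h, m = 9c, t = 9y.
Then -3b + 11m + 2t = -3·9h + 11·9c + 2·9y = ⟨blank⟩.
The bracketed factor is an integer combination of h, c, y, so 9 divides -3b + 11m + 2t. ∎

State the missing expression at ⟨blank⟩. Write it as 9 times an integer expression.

9(11c - 3h + 2y)

Each term has a factor of 9: -3·9h + 11·9c + 2·9y = 9·(11c - 3h + 2y).
Since 11c - 3h + 2y is an integer, 9 ∣ (-3b + 11m + 2t).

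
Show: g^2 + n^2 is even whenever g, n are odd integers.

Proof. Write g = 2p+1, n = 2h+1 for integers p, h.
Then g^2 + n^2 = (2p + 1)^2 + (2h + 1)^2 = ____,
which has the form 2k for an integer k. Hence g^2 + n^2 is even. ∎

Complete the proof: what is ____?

2(2h^2 + 2h + 2p^2 + 2p + 1)

Expanding: (2p + 1)^2 + (2h + 1)^2 = 4h^2 + 4h + 4p^2 + 4p + 2.
Every term is even; pulling out the factor of 2 gives 2(2h^2 + 2h + 2p^2 + 2p + 1).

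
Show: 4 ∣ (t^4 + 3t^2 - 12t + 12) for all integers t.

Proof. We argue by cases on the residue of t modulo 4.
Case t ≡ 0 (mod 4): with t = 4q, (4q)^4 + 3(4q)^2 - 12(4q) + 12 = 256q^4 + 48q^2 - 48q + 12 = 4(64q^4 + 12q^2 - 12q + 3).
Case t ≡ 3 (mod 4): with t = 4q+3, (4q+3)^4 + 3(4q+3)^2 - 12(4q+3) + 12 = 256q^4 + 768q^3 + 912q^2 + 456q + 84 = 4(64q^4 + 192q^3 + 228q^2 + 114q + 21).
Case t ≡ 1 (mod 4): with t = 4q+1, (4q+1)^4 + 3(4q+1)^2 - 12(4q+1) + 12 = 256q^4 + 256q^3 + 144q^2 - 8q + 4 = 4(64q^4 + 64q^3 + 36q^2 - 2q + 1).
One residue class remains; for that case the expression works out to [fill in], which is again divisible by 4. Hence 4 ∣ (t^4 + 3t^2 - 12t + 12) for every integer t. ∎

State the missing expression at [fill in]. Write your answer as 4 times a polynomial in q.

Only t ≡ 2 (mod 4) is unaccounted for. Put t = 4q+2:
(4q+2)^4 + 3(4q+2)^2 - 12(4q+2) + 12 expands to 256q^4 + 512q^3 + 432q^2 + 128q + 16,
and factoring out 4 leaves 4(64q^4 + 128q^3 + 108q^2 + 32q + 4).

4(64q^4 + 128q^3 + 108q^2 + 32q + 4)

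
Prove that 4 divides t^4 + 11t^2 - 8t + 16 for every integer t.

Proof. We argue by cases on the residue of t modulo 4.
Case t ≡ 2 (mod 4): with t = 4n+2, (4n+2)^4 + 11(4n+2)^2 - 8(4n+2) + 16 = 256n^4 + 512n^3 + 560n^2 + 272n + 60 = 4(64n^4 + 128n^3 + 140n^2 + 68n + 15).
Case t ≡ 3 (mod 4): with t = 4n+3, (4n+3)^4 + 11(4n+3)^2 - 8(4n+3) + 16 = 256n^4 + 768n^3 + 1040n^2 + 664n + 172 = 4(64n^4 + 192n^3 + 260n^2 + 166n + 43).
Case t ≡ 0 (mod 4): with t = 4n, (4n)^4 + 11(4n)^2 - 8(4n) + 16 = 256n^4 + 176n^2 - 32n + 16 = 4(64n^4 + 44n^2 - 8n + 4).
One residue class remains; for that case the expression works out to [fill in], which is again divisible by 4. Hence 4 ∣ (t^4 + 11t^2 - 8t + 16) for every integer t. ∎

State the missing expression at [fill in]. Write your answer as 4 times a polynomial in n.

4(64n^4 + 64n^3 + 68n^2 + 18n + 5)

The residues treated are {2, 3, 0}, so the missing case is t ≡ 1 (mod 4); write t = 4n+1.
Then (4n+1)^4 + 11(4n+1)^2 - 8(4n+1) + 16 = 256n^4 + 256n^3 + 272n^2 + 72n + 20 = 4(64n^4 + 64n^3 + 68n^2 + 18n + 5).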